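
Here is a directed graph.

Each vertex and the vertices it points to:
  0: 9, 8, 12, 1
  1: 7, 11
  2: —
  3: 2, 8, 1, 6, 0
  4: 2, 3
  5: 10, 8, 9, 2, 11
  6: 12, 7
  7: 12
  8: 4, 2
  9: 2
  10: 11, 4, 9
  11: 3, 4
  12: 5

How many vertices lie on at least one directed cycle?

11

A vertex is on a directed cycle iff it belongs to a strongly connected component of size ≥ 2 (or has a self-loop).
The vertices on cycles are {0, 1, 3, 4, 5, 6, 7, 8, 10, 11, 12} — 11 in total.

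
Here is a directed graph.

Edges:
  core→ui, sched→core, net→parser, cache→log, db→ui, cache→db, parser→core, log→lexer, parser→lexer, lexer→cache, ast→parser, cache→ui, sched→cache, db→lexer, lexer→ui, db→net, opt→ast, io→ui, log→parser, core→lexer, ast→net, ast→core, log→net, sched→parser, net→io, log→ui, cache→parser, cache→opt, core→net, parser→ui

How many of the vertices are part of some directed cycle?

A vertex is on a directed cycle iff it belongs to a strongly connected component of size ≥ 2 (or has a self-loop).
The vertices on cycles are {db, ast, log, net, opt, core, cache, lexer, parser} — 9 in total.

9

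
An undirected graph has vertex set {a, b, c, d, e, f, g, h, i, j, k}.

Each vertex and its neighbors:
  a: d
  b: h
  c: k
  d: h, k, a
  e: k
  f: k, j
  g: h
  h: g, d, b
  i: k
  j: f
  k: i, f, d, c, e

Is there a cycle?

No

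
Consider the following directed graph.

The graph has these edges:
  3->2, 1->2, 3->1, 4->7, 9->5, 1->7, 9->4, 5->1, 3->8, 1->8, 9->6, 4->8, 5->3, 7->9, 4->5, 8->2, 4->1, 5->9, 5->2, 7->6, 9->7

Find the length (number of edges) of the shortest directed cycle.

For each vertex v, BFS finds the shortest path from v back to v.
The shortest such closed walk is 5 → 9 → 5, length 2.

2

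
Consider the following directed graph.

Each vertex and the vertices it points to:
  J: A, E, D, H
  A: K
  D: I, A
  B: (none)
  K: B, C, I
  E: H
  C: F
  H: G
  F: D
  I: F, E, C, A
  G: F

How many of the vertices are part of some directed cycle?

A vertex is on a directed cycle iff it belongs to a strongly connected component of size ≥ 2 (or has a self-loop).
The vertices on cycles are {A, C, D, E, F, G, H, I, K} — 9 in total.

9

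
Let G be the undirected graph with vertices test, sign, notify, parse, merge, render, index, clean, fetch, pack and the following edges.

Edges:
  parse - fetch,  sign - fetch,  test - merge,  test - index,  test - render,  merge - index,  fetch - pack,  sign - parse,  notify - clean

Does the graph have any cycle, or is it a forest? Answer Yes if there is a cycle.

DFS, tracking each vertex's parent; an edge to a visited non-parent vertex closes a cycle.
Start from sign:
visit sign (parent –)
  visit fetch (parent sign)
    visit pack (parent fetch)
      pack–fetch: parent, skip
    fetch–sign: parent, skip
    visit parse (parent fetch)
      parse–sign: sign visited and ≠ parent → cycle
Cycle: sign – fetch – parse – sign.

Yes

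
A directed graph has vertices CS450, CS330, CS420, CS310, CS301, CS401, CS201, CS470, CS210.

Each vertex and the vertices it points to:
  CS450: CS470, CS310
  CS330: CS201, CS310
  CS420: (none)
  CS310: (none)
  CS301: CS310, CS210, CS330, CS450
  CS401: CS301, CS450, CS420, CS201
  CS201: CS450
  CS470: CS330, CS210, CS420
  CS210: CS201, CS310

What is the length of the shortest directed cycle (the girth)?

4

For each vertex v, BFS finds the shortest path from v back to v.
The shortest such closed walk is CS450 → CS470 → CS210 → CS201 → CS450, length 4.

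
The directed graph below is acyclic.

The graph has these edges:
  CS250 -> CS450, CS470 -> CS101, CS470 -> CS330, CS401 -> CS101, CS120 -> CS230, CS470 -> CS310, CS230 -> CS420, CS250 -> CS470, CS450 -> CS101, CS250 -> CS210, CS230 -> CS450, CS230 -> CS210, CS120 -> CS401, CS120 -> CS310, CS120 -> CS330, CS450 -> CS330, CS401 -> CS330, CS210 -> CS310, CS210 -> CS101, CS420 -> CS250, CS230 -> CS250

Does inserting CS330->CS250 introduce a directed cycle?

Yes

Adding CS330→CS250 creates a cycle iff CS250 can already reach CS330.
Path from CS250: CS250 → CS450 → CS330.
So CS250 → … → CS330 → CS250 is a cycle.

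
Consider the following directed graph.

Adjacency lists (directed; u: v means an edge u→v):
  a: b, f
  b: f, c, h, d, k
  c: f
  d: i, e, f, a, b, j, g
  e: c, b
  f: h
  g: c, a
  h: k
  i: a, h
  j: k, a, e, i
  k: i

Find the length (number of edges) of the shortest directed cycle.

2

For each vertex v, BFS finds the shortest path from v back to v.
The shortest such closed walk is d → b → d, length 2.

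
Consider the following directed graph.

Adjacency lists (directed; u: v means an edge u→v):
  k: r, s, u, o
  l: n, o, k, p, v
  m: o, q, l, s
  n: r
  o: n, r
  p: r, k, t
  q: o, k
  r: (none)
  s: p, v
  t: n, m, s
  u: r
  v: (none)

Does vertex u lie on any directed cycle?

No

u lies on a cycle iff there is a path from u back to itself.
Exploring from u, it never reaches itself; equivalently, its strongly connected component is a singleton.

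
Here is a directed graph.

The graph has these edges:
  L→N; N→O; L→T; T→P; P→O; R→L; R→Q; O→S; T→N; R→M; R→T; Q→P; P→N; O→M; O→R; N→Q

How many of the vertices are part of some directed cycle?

A vertex is on a directed cycle iff it belongs to a strongly connected component of size ≥ 2 (or has a self-loop).
The vertices on cycles are {L, N, O, P, Q, R, T} — 7 in total.

7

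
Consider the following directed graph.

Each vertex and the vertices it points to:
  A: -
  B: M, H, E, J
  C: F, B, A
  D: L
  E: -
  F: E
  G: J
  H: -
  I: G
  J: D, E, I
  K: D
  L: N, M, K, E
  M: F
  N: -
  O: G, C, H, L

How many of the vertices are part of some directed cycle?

6

A vertex is on a directed cycle iff it belongs to a strongly connected component of size ≥ 2 (or has a self-loop).
The vertices on cycles are {D, G, I, J, K, L} — 6 in total.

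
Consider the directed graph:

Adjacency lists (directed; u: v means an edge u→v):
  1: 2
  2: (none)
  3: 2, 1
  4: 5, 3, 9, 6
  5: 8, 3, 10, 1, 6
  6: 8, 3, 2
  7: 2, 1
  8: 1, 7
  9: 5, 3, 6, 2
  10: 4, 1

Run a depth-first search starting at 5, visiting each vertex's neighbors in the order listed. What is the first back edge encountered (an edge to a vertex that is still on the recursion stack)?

DFS from 5 (visiting each vertex's neighbors in the order listed); mark gray on enter, black on exit:
5 gray
  8 gray
    1 gray
      2 gray
      2 black
    1 black
    7 gray
      7→2: 2 black — skip
      7→1: 1 black — skip
    7 black
  8 black
  3 gray
    3→2: 2 black — skip
    3→1: 1 black — skip
  3 black
  10 gray
    4 gray
      4→5: 5 is gray → back edge
First back edge: 4 → 5.

4→5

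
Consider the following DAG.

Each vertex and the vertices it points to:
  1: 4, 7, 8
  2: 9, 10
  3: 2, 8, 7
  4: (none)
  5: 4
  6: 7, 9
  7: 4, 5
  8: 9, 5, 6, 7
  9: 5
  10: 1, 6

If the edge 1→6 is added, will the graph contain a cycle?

No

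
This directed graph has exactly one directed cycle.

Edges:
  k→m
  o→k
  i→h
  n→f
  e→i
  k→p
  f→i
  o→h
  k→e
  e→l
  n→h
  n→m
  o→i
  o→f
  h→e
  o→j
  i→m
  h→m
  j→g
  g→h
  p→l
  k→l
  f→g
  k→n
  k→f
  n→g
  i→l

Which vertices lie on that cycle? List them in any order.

e, h, i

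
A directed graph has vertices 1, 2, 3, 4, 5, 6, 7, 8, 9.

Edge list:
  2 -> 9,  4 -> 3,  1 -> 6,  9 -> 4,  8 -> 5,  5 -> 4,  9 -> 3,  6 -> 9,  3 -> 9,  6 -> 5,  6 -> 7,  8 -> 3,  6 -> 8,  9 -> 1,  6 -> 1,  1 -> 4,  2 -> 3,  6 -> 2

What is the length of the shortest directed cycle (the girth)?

2

For each vertex v, BFS finds the shortest path from v back to v.
The shortest such closed walk is 6 → 1 → 6, length 2.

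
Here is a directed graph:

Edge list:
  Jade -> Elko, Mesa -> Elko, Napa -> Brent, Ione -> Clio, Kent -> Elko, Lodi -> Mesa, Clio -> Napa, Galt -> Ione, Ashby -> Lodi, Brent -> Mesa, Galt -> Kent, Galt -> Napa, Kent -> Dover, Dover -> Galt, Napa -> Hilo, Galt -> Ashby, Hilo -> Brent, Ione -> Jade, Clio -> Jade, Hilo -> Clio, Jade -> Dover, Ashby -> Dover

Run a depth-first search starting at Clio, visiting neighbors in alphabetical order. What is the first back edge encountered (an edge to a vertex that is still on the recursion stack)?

DFS from Clio (visiting neighbors in alphabetical order); mark gray on enter, black on exit:
Clio gray
  Jade gray
    Dover gray
      Galt gray
        Ashby gray
          Ashby→Dover: Dover is gray → back edge
First back edge: Ashby → Dover.

Ashby→Dover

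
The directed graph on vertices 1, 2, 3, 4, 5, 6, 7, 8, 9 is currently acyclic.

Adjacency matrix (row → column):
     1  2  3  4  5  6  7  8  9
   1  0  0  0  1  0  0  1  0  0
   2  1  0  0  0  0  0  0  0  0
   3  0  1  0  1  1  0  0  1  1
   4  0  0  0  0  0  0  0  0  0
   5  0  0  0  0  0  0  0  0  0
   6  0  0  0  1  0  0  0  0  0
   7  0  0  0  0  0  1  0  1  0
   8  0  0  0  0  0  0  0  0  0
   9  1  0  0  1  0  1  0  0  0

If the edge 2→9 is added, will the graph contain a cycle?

No

Adding 2→9 creates a cycle iff 9 can already reach 2.
Explore from 9: no path reaches 2. The graph stays acyclic.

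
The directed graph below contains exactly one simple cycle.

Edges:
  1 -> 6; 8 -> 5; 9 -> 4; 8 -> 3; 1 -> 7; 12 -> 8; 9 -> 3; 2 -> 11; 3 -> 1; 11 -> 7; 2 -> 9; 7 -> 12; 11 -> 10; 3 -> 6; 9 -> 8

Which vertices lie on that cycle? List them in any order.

1, 3, 7, 8, 12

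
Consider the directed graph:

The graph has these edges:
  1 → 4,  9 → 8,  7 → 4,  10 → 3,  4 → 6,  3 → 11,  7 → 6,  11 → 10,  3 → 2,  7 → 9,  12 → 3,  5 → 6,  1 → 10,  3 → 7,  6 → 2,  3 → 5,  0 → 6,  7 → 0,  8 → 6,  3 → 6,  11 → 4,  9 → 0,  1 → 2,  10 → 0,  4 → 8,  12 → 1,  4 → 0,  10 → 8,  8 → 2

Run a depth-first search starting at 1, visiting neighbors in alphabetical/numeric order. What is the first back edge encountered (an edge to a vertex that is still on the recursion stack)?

11->10

DFS from 1 (visiting neighbors in alphabetical/numeric order); mark gray on enter, black on exit:
1 gray
  2 gray
  2 black
  4 gray
    0 gray
      6 gray
        6→2: 2 black — skip
      6 black
    0 black
    4→6: 6 black — skip
    8 gray
      8→2: 2 black — skip
      8→6: 6 black — skip
    8 black
  4 black
  10 gray
    10→0: 0 black — skip
    3 gray
      3→2: 2 black — skip
      5 gray
        5→6: 6 black — skip
      5 black
      3→6: 6 black — skip
      7 gray
        7→0: 0 black — skip
        7→4: 4 black — skip
        7→6: 6 black — skip
        9 gray
          9→0: 0 black — skip
          9→8: 8 black — skip
        9 black
      7 black
      11 gray
        11→4: 4 black — skip
        11→10: 10 is gray → back edge
First back edge: 11 → 10.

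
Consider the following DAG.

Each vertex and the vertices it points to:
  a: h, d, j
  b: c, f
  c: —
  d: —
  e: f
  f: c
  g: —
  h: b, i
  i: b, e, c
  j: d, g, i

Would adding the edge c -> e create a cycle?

Yes

Adding c→e creates a cycle iff e can already reach c.
Path from e: e → f → c.
So e → … → c → e is a cycle.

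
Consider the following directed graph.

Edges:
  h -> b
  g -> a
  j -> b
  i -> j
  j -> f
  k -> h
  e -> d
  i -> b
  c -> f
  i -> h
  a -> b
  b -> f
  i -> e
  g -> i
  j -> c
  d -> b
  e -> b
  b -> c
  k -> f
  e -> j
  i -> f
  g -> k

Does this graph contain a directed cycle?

No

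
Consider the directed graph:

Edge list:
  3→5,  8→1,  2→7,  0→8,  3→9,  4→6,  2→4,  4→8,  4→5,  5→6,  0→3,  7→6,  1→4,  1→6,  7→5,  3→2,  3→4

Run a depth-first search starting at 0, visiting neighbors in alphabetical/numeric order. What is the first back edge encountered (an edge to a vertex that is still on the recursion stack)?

1→4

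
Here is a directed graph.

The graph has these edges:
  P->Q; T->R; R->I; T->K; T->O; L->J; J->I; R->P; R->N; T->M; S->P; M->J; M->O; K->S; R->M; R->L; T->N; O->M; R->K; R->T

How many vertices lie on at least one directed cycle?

4

A vertex is on a directed cycle iff it belongs to a strongly connected component of size ≥ 2 (or has a self-loop).
The vertices on cycles are {M, O, R, T} — 4 in total.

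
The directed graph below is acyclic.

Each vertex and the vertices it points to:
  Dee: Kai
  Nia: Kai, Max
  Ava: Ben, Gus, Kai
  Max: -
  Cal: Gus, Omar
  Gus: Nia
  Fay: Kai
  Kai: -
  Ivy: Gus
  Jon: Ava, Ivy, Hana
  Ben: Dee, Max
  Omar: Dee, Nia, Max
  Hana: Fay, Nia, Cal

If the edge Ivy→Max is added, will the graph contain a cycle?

Adding Ivy→Max creates a cycle iff Max can already reach Ivy.
Explore from Max: no path reaches Ivy. The graph stays acyclic.

No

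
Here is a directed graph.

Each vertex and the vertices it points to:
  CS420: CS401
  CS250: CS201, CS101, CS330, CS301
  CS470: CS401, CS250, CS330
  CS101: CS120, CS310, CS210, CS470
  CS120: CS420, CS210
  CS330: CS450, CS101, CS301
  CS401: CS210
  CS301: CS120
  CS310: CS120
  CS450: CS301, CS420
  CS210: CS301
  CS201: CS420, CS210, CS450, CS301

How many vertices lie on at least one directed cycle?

9

A vertex is on a directed cycle iff it belongs to a strongly connected component of size ≥ 2 (or has a self-loop).
The vertices on cycles are {CS101, CS120, CS210, CS250, CS301, CS330, CS401, CS420, CS470} — 9 in total.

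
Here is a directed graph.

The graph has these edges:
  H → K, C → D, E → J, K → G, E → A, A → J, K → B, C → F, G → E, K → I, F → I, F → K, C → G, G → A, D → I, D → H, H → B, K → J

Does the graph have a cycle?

No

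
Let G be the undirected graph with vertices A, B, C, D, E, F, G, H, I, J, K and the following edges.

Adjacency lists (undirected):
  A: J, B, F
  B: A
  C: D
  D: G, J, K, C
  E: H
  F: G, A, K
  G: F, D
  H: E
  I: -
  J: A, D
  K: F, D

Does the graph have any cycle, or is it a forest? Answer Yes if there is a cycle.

Yes

DFS, tracking each vertex's parent; an edge to a visited non-parent vertex closes a cycle.
Start from K:
visit K (parent –)
  visit F (parent K)
    visit G (parent F)
      G–F: parent, skip
      visit D (parent G)
        D–G: parent, skip
        visit J (parent D)
          visit A (parent J)
            A–J: parent, skip
            visit B (parent A)
              B–A: parent, skip
            A–F: F visited and ≠ parent → cycle
Cycle: F – G – D – J – A – F.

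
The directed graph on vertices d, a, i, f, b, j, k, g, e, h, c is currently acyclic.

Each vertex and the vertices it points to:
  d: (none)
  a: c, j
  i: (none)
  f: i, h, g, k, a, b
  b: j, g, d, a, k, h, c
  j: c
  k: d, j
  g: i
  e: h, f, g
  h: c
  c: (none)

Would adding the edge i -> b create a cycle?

Adding i→b creates a cycle iff b can already reach i.
Path from b: b → g → i.
So b → … → i → b is a cycle.

Yes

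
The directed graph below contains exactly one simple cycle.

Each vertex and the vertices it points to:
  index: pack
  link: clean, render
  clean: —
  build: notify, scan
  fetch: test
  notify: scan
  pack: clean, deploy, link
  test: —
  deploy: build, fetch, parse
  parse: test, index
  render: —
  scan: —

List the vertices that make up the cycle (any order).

pack, index, parse, deploy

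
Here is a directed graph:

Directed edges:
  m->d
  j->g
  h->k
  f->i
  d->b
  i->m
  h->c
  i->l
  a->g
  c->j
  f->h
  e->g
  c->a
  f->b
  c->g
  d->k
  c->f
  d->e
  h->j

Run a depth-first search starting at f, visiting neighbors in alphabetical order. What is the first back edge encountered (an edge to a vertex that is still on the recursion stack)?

DFS from f (visiting neighbors in alphabetical order); mark gray on enter, black on exit:
f gray
  b gray
  b black
  h gray
    c gray
      a gray
        g gray
        g black
      a black
      c→f: f is gray → back edge
First back edge: c → f.

c→f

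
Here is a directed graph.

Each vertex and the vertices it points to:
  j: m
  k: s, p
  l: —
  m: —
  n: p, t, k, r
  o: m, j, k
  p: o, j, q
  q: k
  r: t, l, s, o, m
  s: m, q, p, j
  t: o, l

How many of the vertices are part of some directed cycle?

5

A vertex is on a directed cycle iff it belongs to a strongly connected component of size ≥ 2 (or has a self-loop).
The vertices on cycles are {k, o, p, q, s} — 5 in total.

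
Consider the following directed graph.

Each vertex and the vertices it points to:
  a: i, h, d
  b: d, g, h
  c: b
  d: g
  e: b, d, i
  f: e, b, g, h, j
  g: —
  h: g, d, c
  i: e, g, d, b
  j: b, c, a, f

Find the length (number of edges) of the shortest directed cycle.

2

For each vertex v, BFS finds the shortest path from v back to v.
The shortest such closed walk is f → j → f, length 2.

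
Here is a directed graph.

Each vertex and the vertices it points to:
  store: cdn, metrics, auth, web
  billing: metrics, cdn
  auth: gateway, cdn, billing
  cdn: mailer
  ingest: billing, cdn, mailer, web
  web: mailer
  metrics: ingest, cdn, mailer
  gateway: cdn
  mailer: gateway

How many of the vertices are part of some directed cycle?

6

A vertex is on a directed cycle iff it belongs to a strongly connected component of size ≥ 2 (or has a self-loop).
The vertices on cycles are {cdn, ingest, mailer, billing, gateway, metrics} — 6 in total.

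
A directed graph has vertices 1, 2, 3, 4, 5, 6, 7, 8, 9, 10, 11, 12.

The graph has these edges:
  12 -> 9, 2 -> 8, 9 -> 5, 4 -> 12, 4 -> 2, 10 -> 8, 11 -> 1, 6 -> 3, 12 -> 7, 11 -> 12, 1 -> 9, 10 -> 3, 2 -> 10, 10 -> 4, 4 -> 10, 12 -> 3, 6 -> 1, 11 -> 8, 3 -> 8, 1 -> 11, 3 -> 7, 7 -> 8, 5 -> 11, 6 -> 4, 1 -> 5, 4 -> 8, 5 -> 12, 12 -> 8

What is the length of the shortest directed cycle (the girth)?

For each vertex v, BFS finds the shortest path from v back to v.
The shortest such closed walk is 4 → 10 → 4, length 2.

2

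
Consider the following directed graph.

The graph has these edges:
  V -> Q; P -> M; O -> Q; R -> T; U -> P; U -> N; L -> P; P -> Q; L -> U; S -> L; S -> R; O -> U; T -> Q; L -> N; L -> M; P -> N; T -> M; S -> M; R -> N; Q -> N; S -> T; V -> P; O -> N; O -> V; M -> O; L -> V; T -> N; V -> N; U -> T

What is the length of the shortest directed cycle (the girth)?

For each vertex v, BFS finds the shortest path from v back to v.
The shortest such closed walk is M → O → V → P → M, length 4.

4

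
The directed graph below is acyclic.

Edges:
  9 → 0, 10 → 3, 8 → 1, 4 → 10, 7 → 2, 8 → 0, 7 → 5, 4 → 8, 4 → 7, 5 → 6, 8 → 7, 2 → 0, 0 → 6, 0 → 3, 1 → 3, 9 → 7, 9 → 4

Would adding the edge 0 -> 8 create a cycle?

Adding 0→8 creates a cycle iff 8 can already reach 0.
Path from 8: 8 → 0.
So 8 → … → 0 → 8 is a cycle.

Yes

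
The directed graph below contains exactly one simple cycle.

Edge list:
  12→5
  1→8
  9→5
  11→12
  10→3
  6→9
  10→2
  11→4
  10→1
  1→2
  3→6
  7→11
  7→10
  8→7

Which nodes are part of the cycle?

DFS with gray/black marking from 7:
7 gray
  11 gray
    12 gray
      5 gray
      5 black
    12 black
    4 gray
    4 black
  11 black
  10 gray
    1 gray
      8 gray
        8→7: 7 is gray → back edge
Back edge closes the cycle 7 → 10 → 1 → 8 → 7; its vertices are {1, 7, 8, 10}.

1, 7, 8, 10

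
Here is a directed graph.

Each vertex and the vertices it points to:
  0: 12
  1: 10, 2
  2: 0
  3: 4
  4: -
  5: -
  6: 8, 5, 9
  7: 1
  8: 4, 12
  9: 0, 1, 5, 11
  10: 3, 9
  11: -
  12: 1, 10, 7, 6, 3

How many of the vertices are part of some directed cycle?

A vertex is on a directed cycle iff it belongs to a strongly connected component of size ≥ 2 (or has a self-loop).
The vertices on cycles are {0, 1, 2, 6, 7, 8, 9, 10, 12} — 9 in total.

9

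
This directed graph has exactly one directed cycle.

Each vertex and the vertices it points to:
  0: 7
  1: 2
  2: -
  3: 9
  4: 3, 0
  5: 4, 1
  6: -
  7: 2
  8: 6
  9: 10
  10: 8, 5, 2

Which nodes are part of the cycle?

3, 4, 5, 9, 10

DFS with gray/black marking from 9:
9 gray
  10 gray
    8 gray
      6 gray
      6 black
    8 black
    5 gray
      4 gray
        3 gray
          3→9: 9 is gray → back edge
Back edge closes the cycle 9 → 10 → 5 → 4 → 3 → 9; its vertices are {3, 4, 5, 9, 10}.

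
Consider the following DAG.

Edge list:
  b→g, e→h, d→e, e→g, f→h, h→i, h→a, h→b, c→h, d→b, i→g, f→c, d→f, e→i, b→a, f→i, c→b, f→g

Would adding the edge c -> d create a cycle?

Adding c→d creates a cycle iff d can already reach c.
Path from d: d → f → c.
So d → … → c → d is a cycle.

Yes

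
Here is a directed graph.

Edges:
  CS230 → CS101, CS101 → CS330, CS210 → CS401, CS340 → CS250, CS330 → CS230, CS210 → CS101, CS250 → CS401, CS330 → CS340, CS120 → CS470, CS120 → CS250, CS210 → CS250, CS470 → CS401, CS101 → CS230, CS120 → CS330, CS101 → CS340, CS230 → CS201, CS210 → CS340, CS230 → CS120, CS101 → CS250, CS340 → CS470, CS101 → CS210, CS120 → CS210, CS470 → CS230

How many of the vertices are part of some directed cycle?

A vertex is on a directed cycle iff it belongs to a strongly connected component of size ≥ 2 (or has a self-loop).
The vertices on cycles are {CS101, CS120, CS210, CS230, CS330, CS340, CS470} — 7 in total.

7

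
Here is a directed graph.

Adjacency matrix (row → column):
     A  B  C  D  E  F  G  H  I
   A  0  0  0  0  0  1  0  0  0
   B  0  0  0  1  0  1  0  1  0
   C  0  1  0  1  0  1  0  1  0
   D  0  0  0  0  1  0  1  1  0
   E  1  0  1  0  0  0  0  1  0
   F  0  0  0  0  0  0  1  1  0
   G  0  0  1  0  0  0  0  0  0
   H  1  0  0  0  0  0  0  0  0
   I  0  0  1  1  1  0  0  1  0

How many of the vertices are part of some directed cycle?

A vertex is on a directed cycle iff it belongs to a strongly connected component of size ≥ 2 (or has a self-loop).
The vertices on cycles are {A, B, C, D, E, F, G, H} — 8 in total.

8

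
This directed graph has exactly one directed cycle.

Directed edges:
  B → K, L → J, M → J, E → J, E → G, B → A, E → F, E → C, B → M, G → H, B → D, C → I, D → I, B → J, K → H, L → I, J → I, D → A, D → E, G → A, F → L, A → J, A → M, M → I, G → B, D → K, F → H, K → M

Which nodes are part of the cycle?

DFS with gray/black marking from B:
B gray
  D gray
    I gray
    I black
    K gray
      H gray
      H black
      M gray
        M→I: I black — skip
        J gray
          J→I: I black — skip
        J black
      M black
    K black
    E gray
      F gray
        F→H: H black — skip
        L gray
          L→I: I black — skip
          L→J: J black — skip
        L black
      F black
      E→J: J black — skip
      G gray
        A gray
          A→M: M black — skip
          A→J: J black — skip
        A black
        G→B: B is gray → back edge
Back edge closes the cycle B → D → E → G → B; its vertices are {B, D, E, G}.

B, D, E, G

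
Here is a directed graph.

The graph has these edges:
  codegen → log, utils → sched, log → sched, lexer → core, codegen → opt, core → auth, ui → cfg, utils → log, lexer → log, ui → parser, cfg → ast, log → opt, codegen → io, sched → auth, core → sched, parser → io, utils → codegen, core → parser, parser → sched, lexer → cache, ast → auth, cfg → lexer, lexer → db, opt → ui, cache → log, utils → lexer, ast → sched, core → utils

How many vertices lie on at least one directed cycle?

9

A vertex is on a directed cycle iff it belongs to a strongly connected component of size ≥ 2 (or has a self-loop).
The vertices on cycles are {ui, cfg, log, opt, core, cache, lexer, utils, codegen} — 9 in total.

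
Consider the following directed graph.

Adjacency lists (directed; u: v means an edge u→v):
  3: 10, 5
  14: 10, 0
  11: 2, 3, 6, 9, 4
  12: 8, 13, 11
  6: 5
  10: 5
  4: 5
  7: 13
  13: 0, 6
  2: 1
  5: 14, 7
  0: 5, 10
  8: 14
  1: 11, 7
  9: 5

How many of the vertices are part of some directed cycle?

A vertex is on a directed cycle iff it belongs to a strongly connected component of size ≥ 2 (or has a self-loop).
The vertices on cycles are {0, 1, 2, 5, 6, 7, 10, 11, 13, 14} — 10 in total.

10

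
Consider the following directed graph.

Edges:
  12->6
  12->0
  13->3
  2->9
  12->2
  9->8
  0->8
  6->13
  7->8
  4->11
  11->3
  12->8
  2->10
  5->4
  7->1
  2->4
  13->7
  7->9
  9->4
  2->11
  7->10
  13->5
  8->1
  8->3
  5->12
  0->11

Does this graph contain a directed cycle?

Yes

DFS with white/gray/black marking, starting from 9:
9 gray
  4 gray
    11 gray
      3 gray
      3 black
    11 black
  4 black
  8 gray
    8→3: 3 black — skip
    1 gray
    1 black
  8 black
9 black
0 gray
  0→8: 8 black — skip
  0→11: 11 black — skip
0 black
2 gray
  10 gray
  10 black
  2→9: 9 black — skip
  2→11: 11 black — skip
  2→4: 4 black — skip
2 black
5 gray
  12 gray
    6 gray
      13 gray
        13→5: 5 is gray → back edge
Back edge found, so a cycle exists: 5 → 12 → 6 → 13 → 5.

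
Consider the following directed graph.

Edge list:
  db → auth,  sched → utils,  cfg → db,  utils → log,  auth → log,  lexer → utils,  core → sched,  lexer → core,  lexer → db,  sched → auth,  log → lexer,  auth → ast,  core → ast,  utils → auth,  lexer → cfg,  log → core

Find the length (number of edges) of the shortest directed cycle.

3

For each vertex v, BFS finds the shortest path from v back to v.
The shortest such closed walk is lexer → utils → log → lexer, length 3.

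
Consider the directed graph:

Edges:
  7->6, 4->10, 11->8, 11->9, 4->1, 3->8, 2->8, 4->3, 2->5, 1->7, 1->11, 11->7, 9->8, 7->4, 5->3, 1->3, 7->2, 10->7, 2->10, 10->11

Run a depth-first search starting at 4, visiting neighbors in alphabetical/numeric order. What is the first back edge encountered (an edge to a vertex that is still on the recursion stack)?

DFS from 4 (visiting neighbors in alphabetical/numeric order); mark gray on enter, black on exit:
4 gray
  1 gray
    3 gray
      8 gray
      8 black
    3 black
    7 gray
      2 gray
        5 gray
          5→3: 3 black — skip
        5 black
        2→8: 8 black — skip
        10 gray
          10→7: 7 is gray → back edge
First back edge: 10 → 7.

10→7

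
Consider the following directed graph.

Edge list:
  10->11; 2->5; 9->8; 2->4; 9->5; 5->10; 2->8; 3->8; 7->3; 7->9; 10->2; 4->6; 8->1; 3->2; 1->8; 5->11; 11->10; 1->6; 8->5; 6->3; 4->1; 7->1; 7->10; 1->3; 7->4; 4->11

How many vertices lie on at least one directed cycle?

9

A vertex is on a directed cycle iff it belongs to a strongly connected component of size ≥ 2 (or has a self-loop).
The vertices on cycles are {1, 2, 3, 4, 5, 6, 8, 10, 11} — 9 in total.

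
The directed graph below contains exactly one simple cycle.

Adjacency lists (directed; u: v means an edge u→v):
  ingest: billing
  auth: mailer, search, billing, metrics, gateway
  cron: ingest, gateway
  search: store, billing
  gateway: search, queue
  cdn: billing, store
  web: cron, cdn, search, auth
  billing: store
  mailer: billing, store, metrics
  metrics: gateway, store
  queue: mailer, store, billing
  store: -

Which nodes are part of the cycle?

DFS with gray/black marking from gateway:
gateway gray
  search gray
    store gray
    store black
    billing gray
      billing→store: store black — skip
    billing black
  search black
  queue gray
    mailer gray
      mailer→billing: billing black — skip
      mailer→store: store black — skip
      metrics gray
        metrics→gateway: gateway is gray → back edge
Back edge closes the cycle gateway → queue → mailer → metrics → gateway; its vertices are {queue, mailer, gateway, metrics}.

queue, mailer, gateway, metrics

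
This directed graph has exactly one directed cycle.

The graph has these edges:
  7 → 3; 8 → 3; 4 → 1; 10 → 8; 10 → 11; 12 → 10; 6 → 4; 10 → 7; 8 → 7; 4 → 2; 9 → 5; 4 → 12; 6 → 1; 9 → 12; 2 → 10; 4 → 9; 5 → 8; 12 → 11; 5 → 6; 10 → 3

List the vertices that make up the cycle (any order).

4, 5, 6, 9

DFS with gray/black marking from 5:
5 gray
  8 gray
    7 gray
      3 gray
      3 black
    7 black
    8→3: 3 black — skip
  8 black
  6 gray
    1 gray
    1 black
    4 gray
      2 gray
        10 gray
          11 gray
          11 black
          10→7: 7 black — skip
          10→3: 3 black — skip
          10→8: 8 black — skip
        10 black
      2 black
      4→1: 1 black — skip
      12 gray
        12→10: 10 black — skip
        12→11: 11 black — skip
      12 black
      9 gray
        9→12: 12 black — skip
        9→5: 5 is gray → back edge
Back edge closes the cycle 5 → 6 → 4 → 9 → 5; its vertices are {4, 5, 6, 9}.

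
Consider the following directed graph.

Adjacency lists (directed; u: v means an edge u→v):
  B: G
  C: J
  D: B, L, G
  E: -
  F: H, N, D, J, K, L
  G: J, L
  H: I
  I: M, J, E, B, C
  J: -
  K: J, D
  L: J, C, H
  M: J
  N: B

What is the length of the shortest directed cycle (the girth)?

5

For each vertex v, BFS finds the shortest path from v back to v.
The shortest such closed walk is H → I → B → G → L → H, length 5.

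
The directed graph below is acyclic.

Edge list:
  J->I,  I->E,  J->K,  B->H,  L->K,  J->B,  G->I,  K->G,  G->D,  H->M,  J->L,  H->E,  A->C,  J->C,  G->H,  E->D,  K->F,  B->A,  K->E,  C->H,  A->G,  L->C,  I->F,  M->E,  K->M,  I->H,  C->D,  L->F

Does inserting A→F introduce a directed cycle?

No

Adding A→F creates a cycle iff F can already reach A.
Explore from F: no path reaches A. The graph stays acyclic.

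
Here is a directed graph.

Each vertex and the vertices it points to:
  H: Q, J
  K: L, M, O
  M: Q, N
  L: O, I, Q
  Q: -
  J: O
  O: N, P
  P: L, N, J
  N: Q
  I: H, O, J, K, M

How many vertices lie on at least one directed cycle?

A vertex is on a directed cycle iff it belongs to a strongly connected component of size ≥ 2 (or has a self-loop).
The vertices on cycles are {H, I, J, K, L, O, P} — 7 in total.

7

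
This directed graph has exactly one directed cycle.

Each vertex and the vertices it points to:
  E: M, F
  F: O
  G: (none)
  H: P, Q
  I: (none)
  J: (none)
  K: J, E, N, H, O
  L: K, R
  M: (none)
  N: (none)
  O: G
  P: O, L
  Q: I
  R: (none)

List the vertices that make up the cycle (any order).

H, K, L, P

DFS with gray/black marking from L:
L gray
  K gray
    J gray
    J black
    E gray
      M gray
      M black
      F gray
        O gray
          G gray
          G black
        O black
      F black
    E black
    N gray
    N black
    H gray
      P gray
        P→O: O black — skip
        P→L: L is gray → back edge
Back edge closes the cycle L → K → H → P → L; its vertices are {H, K, L, P}.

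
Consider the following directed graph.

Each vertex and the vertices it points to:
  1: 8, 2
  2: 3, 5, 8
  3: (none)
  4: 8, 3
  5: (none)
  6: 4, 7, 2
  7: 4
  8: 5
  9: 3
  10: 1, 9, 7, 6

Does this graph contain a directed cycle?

No

DFS with white/gray/black marking, starting from 8:
8 gray
  5 gray
  5 black
8 black
1 gray
  1→8: 8 black — skip
  2 gray
    3 gray
    3 black
    2→5: 5 black — skip
    2→8: 8 black — skip
  2 black
1 black
4 gray
  4→8: 8 black — skip
  4→3: 3 black — skip
4 black
6 gray
  6→4: 4 black — skip
  7 gray
    7→4: 4 black — skip
  7 black
  6→2: 2 black — skip
6 black
9 gray
  9→3: 3 black — skip
9 black
10 gray
  10→1: 1 black — skip
  10→9: 9 black — skip
  10→7: 7 black — skip
  10→6: 6 black — skip
10 black
Every edge goes to a white or black vertex — no back edge, so the graph is acyclic.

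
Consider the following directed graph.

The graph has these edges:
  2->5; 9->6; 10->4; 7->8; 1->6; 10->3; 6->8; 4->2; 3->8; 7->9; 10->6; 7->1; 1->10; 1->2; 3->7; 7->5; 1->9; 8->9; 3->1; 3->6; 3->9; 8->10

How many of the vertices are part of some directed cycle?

7

A vertex is on a directed cycle iff it belongs to a strongly connected component of size ≥ 2 (or has a self-loop).
The vertices on cycles are {1, 3, 6, 7, 8, 9, 10} — 7 in total.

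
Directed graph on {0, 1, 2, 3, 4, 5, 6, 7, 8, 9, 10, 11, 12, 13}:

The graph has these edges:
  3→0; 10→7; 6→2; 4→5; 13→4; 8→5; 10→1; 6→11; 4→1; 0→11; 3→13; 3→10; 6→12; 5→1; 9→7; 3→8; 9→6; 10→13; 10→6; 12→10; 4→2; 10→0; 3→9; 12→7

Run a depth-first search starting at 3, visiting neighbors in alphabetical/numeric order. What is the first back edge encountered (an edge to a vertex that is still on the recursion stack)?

10→6

DFS from 3 (visiting neighbors in alphabetical/numeric order); mark gray on enter, black on exit:
3 gray
  0 gray
    11 gray
    11 black
  0 black
  8 gray
    5 gray
      1 gray
      1 black
    5 black
  8 black
  9 gray
    6 gray
      2 gray
      2 black
      6→11: 11 black — skip
      12 gray
        7 gray
        7 black
        10 gray
          10→0: 0 black — skip
          10→1: 1 black — skip
          10→6: 6 is gray → back edge
First back edge: 10 → 6.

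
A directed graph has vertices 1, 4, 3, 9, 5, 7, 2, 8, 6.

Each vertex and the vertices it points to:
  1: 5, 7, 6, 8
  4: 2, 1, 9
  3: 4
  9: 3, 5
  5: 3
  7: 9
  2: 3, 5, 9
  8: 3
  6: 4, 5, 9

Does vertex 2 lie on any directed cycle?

Yes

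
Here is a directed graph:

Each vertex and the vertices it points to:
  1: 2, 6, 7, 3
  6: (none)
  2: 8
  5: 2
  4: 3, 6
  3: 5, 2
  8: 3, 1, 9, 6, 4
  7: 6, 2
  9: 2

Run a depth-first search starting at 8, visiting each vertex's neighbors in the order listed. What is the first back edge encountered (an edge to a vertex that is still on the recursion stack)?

DFS from 8 (visiting each vertex's neighbors in the order listed); mark gray on enter, black on exit:
8 gray
  3 gray
    5 gray
      2 gray
        2→8: 8 is gray → back edge
First back edge: 2 → 8.

2→8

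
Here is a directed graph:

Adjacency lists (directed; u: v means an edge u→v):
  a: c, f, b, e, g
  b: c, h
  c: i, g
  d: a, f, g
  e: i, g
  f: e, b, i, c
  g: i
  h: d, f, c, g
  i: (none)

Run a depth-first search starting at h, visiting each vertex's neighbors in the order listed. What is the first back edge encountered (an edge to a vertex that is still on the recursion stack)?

b->h

DFS from h (visiting each vertex's neighbors in the order listed); mark gray on enter, black on exit:
h gray
  d gray
    a gray
      c gray
        i gray
        i black
        g gray
          g→i: i black — skip
        g black
      c black
      f gray
        e gray
          e→i: i black — skip
          e→g: g black — skip
        e black
        b gray
          b→c: c black — skip
          b→h: h is gray → back edge
First back edge: b → h.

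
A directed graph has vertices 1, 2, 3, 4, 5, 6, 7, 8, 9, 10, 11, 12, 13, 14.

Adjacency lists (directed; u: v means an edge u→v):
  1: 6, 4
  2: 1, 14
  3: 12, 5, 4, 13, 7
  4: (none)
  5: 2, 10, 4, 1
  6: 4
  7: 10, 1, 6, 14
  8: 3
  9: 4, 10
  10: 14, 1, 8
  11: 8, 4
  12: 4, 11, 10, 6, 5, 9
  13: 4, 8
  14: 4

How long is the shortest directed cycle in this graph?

For each vertex v, BFS finds the shortest path from v back to v.
The shortest such closed walk is 3 → 13 → 8 → 3, length 3.

3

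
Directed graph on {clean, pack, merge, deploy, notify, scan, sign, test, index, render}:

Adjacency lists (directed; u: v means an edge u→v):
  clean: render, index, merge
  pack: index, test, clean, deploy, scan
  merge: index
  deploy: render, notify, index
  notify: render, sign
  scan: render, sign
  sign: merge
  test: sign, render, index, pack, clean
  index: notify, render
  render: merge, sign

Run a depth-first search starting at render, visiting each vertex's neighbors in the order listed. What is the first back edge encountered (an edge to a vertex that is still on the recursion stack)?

notify→render

DFS from render (visiting each vertex's neighbors in the order listed); mark gray on enter, black on exit:
render gray
  merge gray
    index gray
      notify gray
        notify→render: render is gray → back edge
First back edge: notify → render.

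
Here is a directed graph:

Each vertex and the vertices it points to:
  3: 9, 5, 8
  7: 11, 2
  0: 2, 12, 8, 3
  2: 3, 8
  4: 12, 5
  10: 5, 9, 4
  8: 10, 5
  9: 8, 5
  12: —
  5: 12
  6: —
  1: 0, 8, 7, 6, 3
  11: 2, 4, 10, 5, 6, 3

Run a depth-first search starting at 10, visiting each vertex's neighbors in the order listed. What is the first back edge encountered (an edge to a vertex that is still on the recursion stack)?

DFS from 10 (visiting each vertex's neighbors in the order listed); mark gray on enter, black on exit:
10 gray
  5 gray
    12 gray
    12 black
  5 black
  9 gray
    8 gray
      8→10: 10 is gray → back edge
First back edge: 8 → 10.

8→10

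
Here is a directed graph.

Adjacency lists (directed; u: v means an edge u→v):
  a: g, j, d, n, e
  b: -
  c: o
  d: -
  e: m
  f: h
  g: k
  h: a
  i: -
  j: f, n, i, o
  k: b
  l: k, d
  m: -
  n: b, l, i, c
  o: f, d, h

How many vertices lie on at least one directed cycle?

A vertex is on a directed cycle iff it belongs to a strongly connected component of size ≥ 2 (or has a self-loop).
The vertices on cycles are {a, c, f, h, j, n, o} — 7 in total.

7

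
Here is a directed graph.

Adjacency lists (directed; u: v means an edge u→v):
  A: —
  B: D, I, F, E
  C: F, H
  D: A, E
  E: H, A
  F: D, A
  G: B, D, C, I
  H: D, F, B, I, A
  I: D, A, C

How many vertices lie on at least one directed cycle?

7

A vertex is on a directed cycle iff it belongs to a strongly connected component of size ≥ 2 (or has a self-loop).
The vertices on cycles are {B, C, D, E, F, H, I} — 7 in total.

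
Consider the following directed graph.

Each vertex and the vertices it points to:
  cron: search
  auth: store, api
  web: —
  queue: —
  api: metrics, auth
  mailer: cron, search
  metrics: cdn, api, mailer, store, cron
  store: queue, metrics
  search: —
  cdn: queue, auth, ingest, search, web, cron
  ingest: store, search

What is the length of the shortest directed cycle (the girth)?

2

For each vertex v, BFS finds the shortest path from v back to v.
The shortest such closed walk is metrics → store → metrics, length 2.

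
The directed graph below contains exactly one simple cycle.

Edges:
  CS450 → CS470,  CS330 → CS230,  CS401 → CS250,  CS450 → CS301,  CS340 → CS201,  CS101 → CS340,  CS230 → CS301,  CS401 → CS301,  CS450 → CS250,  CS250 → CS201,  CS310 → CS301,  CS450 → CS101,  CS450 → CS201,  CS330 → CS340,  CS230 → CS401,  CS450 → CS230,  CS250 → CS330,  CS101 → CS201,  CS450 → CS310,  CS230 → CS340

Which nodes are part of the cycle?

DFS with gray/black marking from CS250:
CS250 gray
  CS330 gray
    CS340 gray
      CS201 gray
      CS201 black
    CS340 black
    CS230 gray
      CS230→CS340: CS340 black — skip
      CS401 gray
        CS301 gray
        CS301 black
        CS401→CS250: CS250 is gray → back edge
Back edge closes the cycle CS250 → CS330 → CS230 → CS401 → CS250; its vertices are {CS230, CS250, CS330, CS401}.

CS230, CS250, CS330, CS401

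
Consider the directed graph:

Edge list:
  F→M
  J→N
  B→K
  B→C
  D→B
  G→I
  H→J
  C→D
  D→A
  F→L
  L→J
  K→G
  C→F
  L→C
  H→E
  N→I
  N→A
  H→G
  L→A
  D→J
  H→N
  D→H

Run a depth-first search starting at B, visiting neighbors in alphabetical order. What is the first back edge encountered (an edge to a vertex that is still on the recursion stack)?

D->B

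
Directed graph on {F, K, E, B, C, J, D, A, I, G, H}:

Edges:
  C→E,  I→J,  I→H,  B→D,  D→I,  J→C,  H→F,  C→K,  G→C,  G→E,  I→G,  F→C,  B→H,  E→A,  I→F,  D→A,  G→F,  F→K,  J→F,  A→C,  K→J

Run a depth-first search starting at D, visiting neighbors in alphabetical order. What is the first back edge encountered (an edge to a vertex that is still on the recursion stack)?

E->A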